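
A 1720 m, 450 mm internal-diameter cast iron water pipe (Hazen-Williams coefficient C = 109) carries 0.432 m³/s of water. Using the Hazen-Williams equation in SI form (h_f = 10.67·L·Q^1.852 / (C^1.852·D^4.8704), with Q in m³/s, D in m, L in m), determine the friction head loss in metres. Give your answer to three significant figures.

h_f = 10.67·1720·0.432^1.852 / (109^1.852·0.450^4.8704) = 31.94 m

h_f ≈ 31.9 m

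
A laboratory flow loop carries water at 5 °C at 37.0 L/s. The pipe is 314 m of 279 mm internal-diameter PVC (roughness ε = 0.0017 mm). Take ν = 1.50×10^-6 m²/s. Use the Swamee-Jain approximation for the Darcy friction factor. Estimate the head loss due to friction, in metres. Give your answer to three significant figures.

V = 4Q/(πD²) = 4·0.0370/(π·0.279²) = 0.6052 m/s
Re = VD/ν = 0.6052·0.279/1.50×10^-6 = 1.13×10^5 → turbulent
ε/D = 0.0017/279 = 6.09×10^-6
Swamee-Jain: f = 0.01747
h_f = f(L/D)V²/(2g) = 0.01747·(314/0.279)·0.6052²/(2·9.81) = 0.3670 m

h_f ≈ 0.367 m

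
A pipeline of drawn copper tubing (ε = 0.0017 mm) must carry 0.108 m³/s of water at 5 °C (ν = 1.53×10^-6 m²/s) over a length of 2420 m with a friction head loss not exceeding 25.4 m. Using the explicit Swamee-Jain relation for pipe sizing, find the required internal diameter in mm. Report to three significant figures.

Swamee-Jain (Type III): D = 0.66·[ε^1.25·(LQ²/(gh_f))^4.75 + ν·Q^9.4·(L/(gh_f))^5.2]^0.04
LQ²/(gh_f) = 0.1133; L/(gh_f) = 9.712
Term 1 = ε^1.25·(…)^4.75 = 1.97×10^-12; Term 2 = ν·Q^9.4·(…)^5.2 = 1.71×10^-10
D = 0.66·(1.97×10^-12 + 1.71×10^-10)^0.04 = 0.2686 m = 269 mm
Check: V = 1.91 m/s, Re = 3.35×10^5, f = 0.01416, h_f = 23.6 m ≈ 25.4 m ✓

D ≈ 269 mm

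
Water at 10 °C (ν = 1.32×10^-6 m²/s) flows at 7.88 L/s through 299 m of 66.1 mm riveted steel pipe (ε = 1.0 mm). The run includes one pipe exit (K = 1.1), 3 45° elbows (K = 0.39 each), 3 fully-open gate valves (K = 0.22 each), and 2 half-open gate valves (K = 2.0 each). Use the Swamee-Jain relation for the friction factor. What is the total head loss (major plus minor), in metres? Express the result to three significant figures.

V = 4Q/(πD²) = 2.296 m/s; V²/2g = 0.2688 m
Re = 1.15×10^5, ε/D = 0.0151 → f = 0.04444 (Swamee-Jain)
Major: h_f = f(L/D)·V²/2g = 0.04444·4523·0.2688 = 54.03 m
Minor: ΣK = 6.93; h_m = ΣK·V²/2g = 1.863 m
Total H_L = 54.03 + 1.863 = 55.89 m

H_L ≈ 55.9 m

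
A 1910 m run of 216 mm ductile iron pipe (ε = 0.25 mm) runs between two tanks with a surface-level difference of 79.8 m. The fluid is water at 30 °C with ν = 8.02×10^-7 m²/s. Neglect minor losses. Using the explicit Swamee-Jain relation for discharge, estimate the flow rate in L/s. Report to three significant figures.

Swamee-Jain (Type II): Q = -0.965·√(gD⁵h_f/L)·ln[ε/(3.7D) + √(3.17ν²L/(gD³h_f))]
√(gD⁵h_f/L) = √(9.81·0.216⁵·79.8/1910) = 0.01388
ε/(3.7D) = 3.13×10^-4; √(3.17ν²L/(gD³h_f)) = 2.22×10^-5
Q = -0.965·0.01388·ln(3.350×10^-4) = 0.1072 m³/s
Check: V = 2.93 m/s, Re = 7.88×10^5, f = 0.02080, h_f = 80.2 m ≈ 79.8 m ✓

Q ≈ 107 L/s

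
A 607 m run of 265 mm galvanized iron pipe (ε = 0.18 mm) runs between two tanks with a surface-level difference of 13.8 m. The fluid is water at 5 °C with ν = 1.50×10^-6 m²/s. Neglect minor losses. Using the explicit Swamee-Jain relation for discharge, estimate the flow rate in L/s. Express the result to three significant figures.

Q ≈ 138 L/s

Swamee-Jain (Type II): Q = -0.965·√(gD⁵h_f/L)·ln[ε/(3.7D) + √(3.17ν²L/(gD³h_f))]
√(gD⁵h_f/L) = √(9.81·0.265⁵·13.8/607) = 0.01707
ε/(3.7D) = 1.84×10^-4; √(3.17ν²L/(gD³h_f)) = 4.15×10^-5
Q = -0.965·0.01707·ln(2.250×10^-4) = 0.1384 m³/s
Check: V = 2.51 m/s, Re = 4.43×10^5, f = 0.01891, h_f = 13.9 m ≈ 13.8 m ✓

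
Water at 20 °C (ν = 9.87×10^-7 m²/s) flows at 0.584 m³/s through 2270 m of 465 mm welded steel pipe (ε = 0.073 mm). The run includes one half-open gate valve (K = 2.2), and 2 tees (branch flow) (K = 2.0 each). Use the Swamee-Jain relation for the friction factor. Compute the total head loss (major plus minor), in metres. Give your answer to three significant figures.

H_L ≈ 44.6 m

V = 4Q/(πD²) = 3.439 m/s; V²/2g = 0.6027 m
Re = 1.62×10^6, ε/D = 1.57×10^-4 → f = 0.01389 (Swamee-Jain)
Major: h_f = f(L/D)·V²/2g = 0.01389·4882·0.6027 = 40.87 m
Minor: ΣK = 6.20; h_m = ΣK·V²/2g = 3.737 m
Total H_L = 40.87 + 3.737 = 44.61 m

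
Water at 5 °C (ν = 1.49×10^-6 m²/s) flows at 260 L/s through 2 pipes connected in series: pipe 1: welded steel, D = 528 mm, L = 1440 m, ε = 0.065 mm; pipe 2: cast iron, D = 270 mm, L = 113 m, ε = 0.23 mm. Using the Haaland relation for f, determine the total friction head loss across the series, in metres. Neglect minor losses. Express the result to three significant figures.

H ≈ 11.4 m

Pipe 1: V = 1.187 m/s, Re = 4.21×10^5, ε/D = 1.23×10^-4, f = 0.01480, h_1 = f(L/D)V²/2g = 2.900 m
Pipe 2: V = 4.541 m/s, Re = 8.23×10^5, ε/D = 8.52×10^-4, f = 0.01929, h_2 = f(L/D)V²/2g = 8.485 m
Series → Q common, losses add: H = Σh = 11.39 m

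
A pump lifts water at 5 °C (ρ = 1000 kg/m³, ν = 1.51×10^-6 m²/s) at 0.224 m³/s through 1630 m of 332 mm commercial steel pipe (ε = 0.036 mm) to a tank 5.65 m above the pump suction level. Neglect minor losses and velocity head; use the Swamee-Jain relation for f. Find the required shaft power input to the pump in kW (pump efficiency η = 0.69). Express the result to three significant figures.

P_shaft ≈ 94.6 kW

V = 4Q/(πD²) = 2.588 m/s; Re = 5.69×10^5; ε/D = 1.08×10^-4; f = 0.01436
h_f = f(L/D)V²/2g = 24.06 m
Total head H = z + h_f = 5.65 + 24.06 = 29.71 m
P_hyd = ρgQH = 1000·9.81·0.224·29.71 = 65.29 kW
P_shaft = P_hyd/η = 65.29/0.69 = 94.62 kW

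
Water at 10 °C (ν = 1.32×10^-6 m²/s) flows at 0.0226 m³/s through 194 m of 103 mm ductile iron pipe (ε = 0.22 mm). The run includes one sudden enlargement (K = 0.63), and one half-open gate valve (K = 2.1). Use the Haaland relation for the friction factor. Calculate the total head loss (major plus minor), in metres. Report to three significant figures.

V = 4Q/(πD²) = 2.712 m/s; V²/2g = 0.3750 m
Re = 2.12×10^5, ε/D = 0.00214 → f = 0.02459 (Haaland)
Major: h_f = f(L/D)·V²/2g = 0.02459·1883·0.3750 = 17.37 m
Minor: ΣK = 2.73; h_m = ΣK·V²/2g = 1.024 m
Total H_L = 17.37 + 1.024 = 18.39 m

H_L ≈ 18.4 m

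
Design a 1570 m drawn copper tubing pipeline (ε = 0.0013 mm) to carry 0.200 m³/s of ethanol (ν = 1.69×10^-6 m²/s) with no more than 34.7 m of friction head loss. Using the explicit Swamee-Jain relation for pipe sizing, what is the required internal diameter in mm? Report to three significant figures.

Swamee-Jain (Type III): D = 0.66·[ε^1.25·(LQ²/(gh_f))^4.75 + ν·Q^9.4·(L/(gh_f))^5.2]^0.04
LQ²/(gh_f) = 0.1845; L/(gh_f) = 4.612
Term 1 = ε^1.25·(…)^4.75 = 1.43×10^-11; Term 2 = ν·Q^9.4·(…)^5.2 = 1.29×10^-9
D = 0.66·(1.43×10^-11 + 1.29×10^-9)^0.04 = 0.2912 m = 291 mm
Check: V = 3.00 m/s, Re = 5.18×10^5, f = 0.01308, h_f = 32.4 m ≈ 34.7 m ✓

D ≈ 291 mm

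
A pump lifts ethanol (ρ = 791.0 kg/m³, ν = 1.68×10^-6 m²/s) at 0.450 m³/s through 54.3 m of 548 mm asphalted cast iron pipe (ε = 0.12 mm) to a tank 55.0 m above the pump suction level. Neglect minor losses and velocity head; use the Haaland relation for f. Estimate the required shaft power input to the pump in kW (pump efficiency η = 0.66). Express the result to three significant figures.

V = 4Q/(πD²) = 1.908 m/s; Re = 6.22×10^5; ε/D = 2.19×10^-4; f = 0.01522
h_f = f(L/D)V²/2g = 0.2798 m
Total head H = z + h_f = 55.0 + 0.2798 = 55.28 m
P_hyd = ρgQH = 791.0·9.81·0.450·55.28 = 193.0 kW
P_shaft = P_hyd/η = 193.0/0.66 = 292.5 kW

P_shaft ≈ 292 kW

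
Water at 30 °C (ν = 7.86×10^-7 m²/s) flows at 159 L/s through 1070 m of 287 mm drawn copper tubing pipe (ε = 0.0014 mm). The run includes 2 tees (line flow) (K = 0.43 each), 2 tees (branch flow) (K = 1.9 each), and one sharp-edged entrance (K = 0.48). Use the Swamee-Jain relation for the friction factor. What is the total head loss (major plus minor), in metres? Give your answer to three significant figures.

V = 4Q/(πD²) = 2.458 m/s; V²/2g = 0.3079 m
Re = 8.97×10^5, ε/D = 4.88×10^-6 → f = 0.01194 (Swamee-Jain)
Major: h_f = f(L/D)·V²/2g = 0.01194·3728·0.3079 = 13.70 m
Minor: ΣK = 5.14; h_m = ΣK·V²/2g = 1.583 m
Total H_L = 13.70 + 1.583 = 15.28 m

H_L ≈ 15.3 m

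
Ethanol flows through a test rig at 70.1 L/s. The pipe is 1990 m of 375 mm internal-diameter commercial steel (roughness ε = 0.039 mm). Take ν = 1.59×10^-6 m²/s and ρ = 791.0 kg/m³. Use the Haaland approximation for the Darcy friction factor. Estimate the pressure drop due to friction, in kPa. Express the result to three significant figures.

Δp ≈ 14.4 kPa

V = 4Q/(πD²) = 4·0.0701/(π·0.375²) = 0.6347 m/s
Re = VD/ν = 0.6347·0.375/1.59×10^-6 = 1.50×10^5 → turbulent
ε/D = 0.039/375 = 1.04×10^-4
Haaland: f = 0.01701
h_f = f(L/D)V²/(2g) = 0.01701·(1990/0.375)·0.6347²/(2·9.81) = 1.853 m
Δp = ρg·h_f = 791.0·9.81·1.853 = 14.38 kPa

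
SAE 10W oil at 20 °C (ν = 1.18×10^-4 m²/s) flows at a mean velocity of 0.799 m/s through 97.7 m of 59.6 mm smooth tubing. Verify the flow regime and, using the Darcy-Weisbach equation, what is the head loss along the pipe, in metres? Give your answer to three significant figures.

Re = VD/ν = 0.799·0.05960/1.18×10^-4 = 404 → laminar (Re < 2300)
f = 64/Re = 0.1586
h_f = f(L/D)V²/(2g) = 0.1586·(97.7/0.05960)·0.799²/(2·9.81) = 8.459 m

h_f ≈ 8.46 m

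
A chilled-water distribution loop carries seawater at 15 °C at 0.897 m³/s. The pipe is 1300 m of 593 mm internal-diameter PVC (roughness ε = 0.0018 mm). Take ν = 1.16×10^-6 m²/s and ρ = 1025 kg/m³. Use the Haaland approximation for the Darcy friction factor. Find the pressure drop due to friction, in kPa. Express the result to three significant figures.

V = 4Q/(πD²) = 4·0.897/(π·0.593²) = 3.248 m/s
Re = VD/ν = 3.248·0.593/1.16×10^-6 = 1.66×10^6 → turbulent
ε/D = 0.0018/593 = 3.04×10^-6
Haaland: f = 0.01073
h_f = f(L/D)V²/(2g) = 0.01073·(1300/0.593)·3.248²/(2·9.81) = 12.65 m
Δp = ρg·h_f = 1025·9.81·12.65 = 127.2 kPa

Δp ≈ 127 kPa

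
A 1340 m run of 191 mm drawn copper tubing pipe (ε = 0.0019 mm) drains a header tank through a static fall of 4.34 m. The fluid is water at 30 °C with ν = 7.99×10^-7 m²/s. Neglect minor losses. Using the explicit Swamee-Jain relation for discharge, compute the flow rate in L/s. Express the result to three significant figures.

Q ≈ 25.3 L/s

Swamee-Jain (Type II): Q = -0.965·√(gD⁵h_f/L)·ln[ε/(3.7D) + √(3.17ν²L/(gD³h_f))]
√(gD⁵h_f/L) = √(9.81·0.191⁵·4.34/1340) = 0.002842
ε/(3.7D) = 2.69×10^-6; √(3.17ν²L/(gD³h_f)) = 9.56×10^-5
Q = -0.965·0.002842·ln(9.830×10^-5) = 0.02531 m³/s
Check: V = 0.883 m/s, Re = 2.11×10^5, f = 0.01546, h_f = 4.31 m ≈ 4.34 m ✓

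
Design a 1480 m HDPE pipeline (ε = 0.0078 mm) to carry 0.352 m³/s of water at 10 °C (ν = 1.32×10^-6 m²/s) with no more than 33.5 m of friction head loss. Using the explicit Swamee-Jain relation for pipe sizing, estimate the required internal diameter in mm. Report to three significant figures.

Swamee-Jain (Type III): D = 0.66·[ε^1.25·(LQ²/(gh_f))^4.75 + ν·Q^9.4·(L/(gh_f))^5.2]^0.04
LQ²/(gh_f) = 0.5580; L/(gh_f) = 4.503
Term 1 = ε^1.25·(…)^4.75 = 2.58×10^-8; Term 2 = ν·Q^9.4·(…)^5.2 = 1.81×10^-7
D = 0.66·(2.58×10^-8 + 1.81×10^-7)^0.04 = 0.3566 m = 357 mm
Check: V = 3.53 m/s, Re = 9.52×10^5, f = 0.01220, h_f = 32.1 m ≈ 33.5 m ✓

D ≈ 357 mm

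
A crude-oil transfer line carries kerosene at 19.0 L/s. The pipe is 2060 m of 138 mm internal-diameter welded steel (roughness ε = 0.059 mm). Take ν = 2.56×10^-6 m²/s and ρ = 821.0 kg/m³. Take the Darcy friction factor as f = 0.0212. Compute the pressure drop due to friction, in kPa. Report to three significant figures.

Δp ≈ 210 kPa

V = 4Q/(πD²) = 4·0.0190/(π·0.138²) = 1.270 m/s
h_f = f(L/D)V²/(2g) = 0.02120·(2060/0.138)·1.270²/(2·9.81) = 26.03 m
Δp = ρg·h_f = 821.0·9.81·26.03 = 209.6 kPa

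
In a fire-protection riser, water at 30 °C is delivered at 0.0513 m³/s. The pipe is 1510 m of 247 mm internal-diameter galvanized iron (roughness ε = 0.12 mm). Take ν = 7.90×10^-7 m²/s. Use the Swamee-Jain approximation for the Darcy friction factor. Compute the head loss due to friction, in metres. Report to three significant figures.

h_f ≈ 6.47 m

V = 4Q/(πD²) = 4·0.0513/(π·0.247²) = 1.071 m/s
Re = VD/ν = 1.071·0.247/7.90×10^-7 = 3.35×10^5 → turbulent
ε/D = 0.12/247 = 4.86×10^-4
Swamee-Jain: f = 0.01811
h_f = f(L/D)V²/(2g) = 0.01811·(1510/0.247)·1.071²/(2·9.81) = 6.467 m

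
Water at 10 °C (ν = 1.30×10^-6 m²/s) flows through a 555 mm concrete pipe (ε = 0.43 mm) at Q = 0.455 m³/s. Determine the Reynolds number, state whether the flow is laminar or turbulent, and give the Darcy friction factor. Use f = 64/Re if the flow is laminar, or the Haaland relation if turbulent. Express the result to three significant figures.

V = 4Q/(πD²) = 1.881 m/s
Re = VD/ν = 1.881·0.555/1.30×10^-6 = 8.03×10^5
Re > 4000 → turbulent; ε/D = 7.75×10^-4
Haaland: f = 0.01890

Re ≈ 8.03×10^5; turbulent; f ≈ 0.0189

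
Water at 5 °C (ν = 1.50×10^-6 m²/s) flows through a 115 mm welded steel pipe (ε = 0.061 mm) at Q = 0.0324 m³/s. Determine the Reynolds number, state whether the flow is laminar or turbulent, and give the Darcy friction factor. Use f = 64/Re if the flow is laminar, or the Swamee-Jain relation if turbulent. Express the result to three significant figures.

V = 4Q/(πD²) = 3.119 m/s
Re = VD/ν = 3.119·0.115/1.50×10^-6 = 2.39×10^5
Re > 4000 → turbulent; ε/D = 5.30×10^-4
Swamee-Jain: f = 0.01881

Re ≈ 2.39×10^5; turbulent; f ≈ 0.0188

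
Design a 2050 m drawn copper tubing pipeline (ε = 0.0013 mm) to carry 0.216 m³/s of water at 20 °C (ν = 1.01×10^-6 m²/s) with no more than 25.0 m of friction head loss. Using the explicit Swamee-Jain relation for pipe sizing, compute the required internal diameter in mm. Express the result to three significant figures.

D ≈ 332 mm

Swamee-Jain (Type III): D = 0.66·[ε^1.25·(LQ²/(gh_f))^4.75 + ν·Q^9.4·(L/(gh_f))^5.2]^0.04
LQ²/(gh_f) = 0.3900; L/(gh_f) = 8.359
Term 1 = ε^1.25·(…)^4.75 = 5.01×10^-10; Term 2 = ν·Q^9.4·(…)^5.2 = 3.49×10^-8
D = 0.66·(5.01×10^-10 + 3.49×10^-8)^0.04 = 0.3323 m = 332 mm
Check: V = 2.49 m/s, Re = 8.19×10^5, f = 0.01209, h_f = 23.6 m ≈ 25.0 m ✓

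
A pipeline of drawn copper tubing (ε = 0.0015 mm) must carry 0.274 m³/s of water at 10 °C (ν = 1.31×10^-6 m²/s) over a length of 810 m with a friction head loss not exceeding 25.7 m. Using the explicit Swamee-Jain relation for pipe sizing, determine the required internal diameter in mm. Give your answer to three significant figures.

Swamee-Jain (Type III): D = 0.66·[ε^1.25·(LQ²/(gh_f))^4.75 + ν·Q^9.4·(L/(gh_f))^5.2]^0.04
LQ²/(gh_f) = 0.2412; L/(gh_f) = 3.213
Term 1 = ε^1.25·(…)^4.75 = 6.12×10^-11; Term 2 = ν·Q^9.4·(…)^5.2 = 2.94×10^-9
D = 0.66·(6.12×10^-11 + 2.94×10^-9)^0.04 = 0.3010 m = 301 mm
Check: V = 3.85 m/s, Re = 8.85×10^5, f = 0.01197, h_f = 24.3 m ≈ 25.7 m ✓

D ≈ 301 mm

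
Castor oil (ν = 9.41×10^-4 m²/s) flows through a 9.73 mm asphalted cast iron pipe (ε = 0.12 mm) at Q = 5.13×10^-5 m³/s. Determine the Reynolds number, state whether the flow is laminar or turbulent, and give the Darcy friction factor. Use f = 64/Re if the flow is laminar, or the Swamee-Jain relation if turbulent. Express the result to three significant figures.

Re ≈ 7.13; laminar; f = 64/Re ≈ 8.97

V = 4Q/(πD²) = 0.6899 m/s
Re = VD/ν = 0.6899·0.00973/9.41×10^-4 = 7.13
Re < 2300 → laminar → f = 64/Re = 8.971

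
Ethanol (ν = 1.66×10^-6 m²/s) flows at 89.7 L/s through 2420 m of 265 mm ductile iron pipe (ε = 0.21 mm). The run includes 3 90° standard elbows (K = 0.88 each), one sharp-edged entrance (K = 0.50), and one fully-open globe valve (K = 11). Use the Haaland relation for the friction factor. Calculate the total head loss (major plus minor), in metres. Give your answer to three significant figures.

H_L ≈ 26.2 m

V = 4Q/(πD²) = 1.626 m/s; V²/2g = 0.1348 m
Re = 2.60×10^5, ε/D = 7.92×10^-4 → f = 0.01974 (Haaland)
Major: h_f = f(L/D)·V²/2g = 0.01974·9132·0.1348 = 24.30 m
Minor: ΣK = 14.1; h_m = ΣK·V²/2g = 1.906 m
Total H_L = 24.30 + 1.906 = 26.21 m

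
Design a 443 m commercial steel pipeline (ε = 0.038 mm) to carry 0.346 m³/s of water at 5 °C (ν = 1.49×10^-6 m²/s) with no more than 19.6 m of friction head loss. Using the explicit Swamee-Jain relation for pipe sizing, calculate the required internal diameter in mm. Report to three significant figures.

D ≈ 318 mm

Swamee-Jain (Type III): D = 0.66·[ε^1.25·(LQ²/(gh_f))^4.75 + ν·Q^9.4·(L/(gh_f))^5.2]^0.04
LQ²/(gh_f) = 0.2758; L/(gh_f) = 2.304
Term 1 = ε^1.25·(…)^4.75 = 6.57×10^-9; Term 2 = ν·Q^9.4·(…)^5.2 = 5.31×10^-9
D = 0.66·(6.57×10^-9 + 5.31×10^-9)^0.04 = 0.3181 m = 318 mm
Check: V = 4.35 m/s, Re = 9.30×10^5, f = 0.01386, h_f = 18.7 m ≈ 19.6 m ✓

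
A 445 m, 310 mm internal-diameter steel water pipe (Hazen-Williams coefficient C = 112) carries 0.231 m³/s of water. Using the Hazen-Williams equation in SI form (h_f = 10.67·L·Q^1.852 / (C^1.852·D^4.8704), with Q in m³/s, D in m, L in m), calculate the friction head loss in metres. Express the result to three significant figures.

h_f = 10.67·445·0.231^1.852 / (112^1.852·0.310^4.8704) = 15.14 m

h_f ≈ 15.1 m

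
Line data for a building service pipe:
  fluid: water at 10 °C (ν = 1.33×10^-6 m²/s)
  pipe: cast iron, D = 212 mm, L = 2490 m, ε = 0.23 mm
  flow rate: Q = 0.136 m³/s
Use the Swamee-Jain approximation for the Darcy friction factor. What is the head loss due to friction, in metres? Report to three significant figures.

h_f ≈ 183 m

V = 4Q/(πD²) = 4·0.136/(π·0.212²) = 3.853 m/s
Re = VD/ν = 3.853·0.212/1.33×10^-6 = 6.14×10^5 → turbulent
ε/D = 0.23/212 = 0.00108
Swamee-Jain: f = 0.02060
h_f = f(L/D)V²/(2g) = 0.02060·(2490/0.212)·3.853²/(2·9.81) = 183.1 m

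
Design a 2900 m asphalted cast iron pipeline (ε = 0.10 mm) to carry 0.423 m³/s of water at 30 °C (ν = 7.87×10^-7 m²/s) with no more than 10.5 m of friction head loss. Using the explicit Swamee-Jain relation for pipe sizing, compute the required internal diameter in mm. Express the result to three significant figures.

Swamee-Jain (Type III): D = 0.66·[ε^1.25·(LQ²/(gh_f))^4.75 + ν·Q^9.4·(L/(gh_f))^5.2]^0.04
LQ²/(gh_f) = 5.038; L/(gh_f) = 28.15
Term 1 = ε^1.25·(…)^4.75 = 0.0217; Term 2 = ν·Q^9.4·(…)^5.2 = 0.00834
D = 0.66·(0.0217 + 0.00834)^0.04 = 0.5736 m = 574 mm
Check: V = 1.64 m/s, Re = 1.19×10^6, f = 0.01433, h_f = 9.89 m ≈ 10.5 m ✓

D ≈ 574 mm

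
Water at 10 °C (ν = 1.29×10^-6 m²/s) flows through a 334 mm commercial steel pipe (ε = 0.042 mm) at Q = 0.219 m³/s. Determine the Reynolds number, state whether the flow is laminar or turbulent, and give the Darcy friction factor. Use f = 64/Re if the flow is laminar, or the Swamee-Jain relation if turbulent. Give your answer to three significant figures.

V = 4Q/(πD²) = 2.500 m/s
Re = VD/ν = 2.500·0.334/1.29×10^-6 = 6.47×10^5
Re > 4000 → turbulent; ε/D = 1.26×10^-4
Swamee-Jain: f = 0.01439

Re ≈ 6.47×10^5; turbulent; f ≈ 0.0144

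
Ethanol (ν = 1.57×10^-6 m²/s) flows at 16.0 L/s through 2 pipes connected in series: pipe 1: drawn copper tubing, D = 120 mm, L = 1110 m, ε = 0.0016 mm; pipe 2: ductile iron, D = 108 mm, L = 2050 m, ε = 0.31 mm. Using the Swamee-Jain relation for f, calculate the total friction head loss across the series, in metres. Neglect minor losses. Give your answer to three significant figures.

H ≈ 96.9 m

Pipe 1: V = 1.415 m/s, Re = 1.08×10^5, ε/D = 1.33×10^-5, f = 0.01766, h_1 = f(L/D)V²/2g = 16.66 m
Pipe 2: V = 1.747 m/s, Re = 1.20×10^5, ε/D = 0.00287, f = 0.02720, h_2 = f(L/D)V²/2g = 80.27 m
Series → Q common, losses add: H = Σh = 96.94 m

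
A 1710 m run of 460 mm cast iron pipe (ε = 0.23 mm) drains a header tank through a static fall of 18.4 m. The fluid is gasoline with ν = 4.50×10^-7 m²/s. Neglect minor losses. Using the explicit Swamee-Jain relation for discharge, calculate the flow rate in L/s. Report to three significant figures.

Swamee-Jain (Type II): Q = -0.965·√(gD⁵h_f/L)·ln[ε/(3.7D) + √(3.17ν²L/(gD³h_f))]
√(gD⁵h_f/L) = √(9.81·0.460⁵·18.4/1710) = 0.04663
ε/(3.7D) = 1.35×10^-4; √(3.17ν²L/(gD³h_f)) = 7.90×10^-6
Q = -0.965·0.04663·ln(1.430×10^-4) = 0.3983 m³/s
Check: V = 2.40 m/s, Re = 2.45×10^6, f = 0.01698, h_f = 18.5 m ≈ 18.4 m ✓

Q ≈ 398 L/s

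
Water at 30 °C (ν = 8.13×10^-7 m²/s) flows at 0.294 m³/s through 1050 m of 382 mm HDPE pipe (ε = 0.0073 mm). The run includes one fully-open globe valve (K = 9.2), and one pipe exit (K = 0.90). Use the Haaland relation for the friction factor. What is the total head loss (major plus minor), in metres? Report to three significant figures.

V = 4Q/(πD²) = 2.565 m/s; V²/2g = 0.3354 m
Re = 1.21×10^6, ε/D = 1.91×10^-5 → f = 0.01164 (Haaland)
Major: h_f = f(L/D)·V²/2g = 0.01164·2749·0.3354 = 10.73 m
Minor: ΣK = 10.1; h_m = ΣK·V²/2g = 3.388 m
Total H_L = 10.73 + 3.388 = 14.12 m

H_L ≈ 14.1 m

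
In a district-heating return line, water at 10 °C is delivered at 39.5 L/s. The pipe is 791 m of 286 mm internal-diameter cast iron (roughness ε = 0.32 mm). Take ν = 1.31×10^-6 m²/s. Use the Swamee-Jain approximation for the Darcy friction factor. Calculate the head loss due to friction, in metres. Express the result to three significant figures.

V = 4Q/(πD²) = 4·0.0395/(π·0.286²) = 0.6149 m/s
Re = VD/ν = 0.6149·0.286/1.31×10^-6 = 1.34×10^5 → turbulent
ε/D = 0.32/286 = 0.00112
Swamee-Jain: f = 0.02221
h_f = f(L/D)V²/(2g) = 0.02221·(791/0.286)·0.6149²/(2·9.81) = 1.184 m

h_f ≈ 1.18 m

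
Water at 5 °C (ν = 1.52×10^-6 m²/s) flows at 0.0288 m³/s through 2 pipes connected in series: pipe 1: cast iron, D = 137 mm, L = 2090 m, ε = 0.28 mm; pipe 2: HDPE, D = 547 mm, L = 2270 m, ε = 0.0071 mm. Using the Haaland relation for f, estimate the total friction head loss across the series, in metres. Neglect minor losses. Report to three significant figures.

Pipe 1: V = 1.954 m/s, Re = 1.76×10^5, ε/D = 0.00204, f = 0.02448, h_1 = f(L/D)V²/2g = 72.65 m
Pipe 2: V = 0.1226 m/s, Re = 4.41×10^4, ε/D = 1.30×10^-5, f = 0.02134, h_2 = f(L/D)V²/2g = 0.06779 m
Series → Q common, losses add: H = Σh = 72.71 m

H ≈ 72.7 m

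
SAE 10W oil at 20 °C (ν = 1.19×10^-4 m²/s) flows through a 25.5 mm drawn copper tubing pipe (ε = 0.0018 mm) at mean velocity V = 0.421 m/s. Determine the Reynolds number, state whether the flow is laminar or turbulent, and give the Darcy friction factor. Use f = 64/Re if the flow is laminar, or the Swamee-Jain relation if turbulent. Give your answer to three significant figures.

Re ≈ 90.2; laminar; f = 64/Re ≈ 0.709

Re = VD/ν = 0.4210·0.0255/1.19×10^-4 = 90.2
Re < 2300 → laminar → f = 64/Re = 0.7094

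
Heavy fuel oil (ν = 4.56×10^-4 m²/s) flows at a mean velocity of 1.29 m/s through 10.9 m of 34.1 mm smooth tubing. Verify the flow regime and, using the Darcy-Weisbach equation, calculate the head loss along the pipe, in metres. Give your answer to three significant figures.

Re = VD/ν = 1.29·0.03410/4.56×10^-4 = 96.5 → laminar (Re < 2300)
f = 64/Re = 0.6634
h_f = f(L/D)V²/(2g) = 0.6634·(10.9/0.03410)·1.29²/(2·9.81) = 17.99 m

h_f ≈ 18.0 m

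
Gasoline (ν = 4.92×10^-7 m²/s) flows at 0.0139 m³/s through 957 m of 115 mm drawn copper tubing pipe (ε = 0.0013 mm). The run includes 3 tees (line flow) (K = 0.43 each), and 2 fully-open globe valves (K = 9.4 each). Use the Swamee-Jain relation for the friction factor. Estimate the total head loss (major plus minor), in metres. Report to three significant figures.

H_L ≈ 12.8 m

V = 4Q/(πD²) = 1.338 m/s; V²/2g = 0.09128 m
Re = 3.13×10^5, ε/D = 1.13×10^-5 → f = 0.01440 (Swamee-Jain)
Major: h_f = f(L/D)·V²/2g = 0.01440·8322·0.09128 = 10.94 m
Minor: ΣK = 20.1; h_m = ΣK·V²/2g = 1.834 m
Total H_L = 10.94 + 1.834 = 12.77 m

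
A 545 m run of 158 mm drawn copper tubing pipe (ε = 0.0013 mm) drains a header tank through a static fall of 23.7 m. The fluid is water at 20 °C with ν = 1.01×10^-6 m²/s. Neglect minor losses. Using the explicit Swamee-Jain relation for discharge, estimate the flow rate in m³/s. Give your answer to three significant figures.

Q ≈ 0.0625 m³/s

Swamee-Jain (Type II): Q = -0.965·√(gD⁵h_f/L)·ln[ε/(3.7D) + √(3.17ν²L/(gD³h_f))]
√(gD⁵h_f/L) = √(9.81·0.158⁵·23.7/545) = 0.006481
ε/(3.7D) = 2.22×10^-6; √(3.17ν²L/(gD³h_f)) = 4.38×10^-5
Q = -0.965·0.006481·ln(4.606×10^-5) = 0.06245 m³/s
Check: V = 3.19 m/s, Re = 4.98×10^5, f = 0.01323, h_f = 23.6 m ≈ 23.7 m ✓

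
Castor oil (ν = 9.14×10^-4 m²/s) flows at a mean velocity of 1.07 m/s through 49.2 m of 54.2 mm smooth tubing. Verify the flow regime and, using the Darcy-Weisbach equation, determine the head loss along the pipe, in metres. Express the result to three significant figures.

h_f ≈ 53.4 m

Re = VD/ν = 1.07·0.05420/9.14×10^-4 = 63.5 → laminar (Re < 2300)
f = 64/Re = 1.009
h_f = f(L/D)V²/(2g) = 1.009·(49.2/0.05420)·1.07²/(2·9.81) = 53.43 m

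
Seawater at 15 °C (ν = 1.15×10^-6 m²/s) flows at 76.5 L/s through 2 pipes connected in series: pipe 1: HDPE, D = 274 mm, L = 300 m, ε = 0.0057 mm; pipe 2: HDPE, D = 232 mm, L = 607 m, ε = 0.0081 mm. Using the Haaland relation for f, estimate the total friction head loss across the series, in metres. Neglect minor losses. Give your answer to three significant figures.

H ≈ 7.55 m

Pipe 1: V = 1.297 m/s, Re = 3.09×10^5, ε/D = 2.08×10^-5, f = 0.01444, h_1 = f(L/D)V²/2g = 1.356 m
Pipe 2: V = 1.810 m/s, Re = 3.65×10^5, ε/D = 3.49×10^-5, f = 0.01417, h_2 = f(L/D)V²/2g = 6.189 m
Series → Q common, losses add: H = Σh = 7.545 m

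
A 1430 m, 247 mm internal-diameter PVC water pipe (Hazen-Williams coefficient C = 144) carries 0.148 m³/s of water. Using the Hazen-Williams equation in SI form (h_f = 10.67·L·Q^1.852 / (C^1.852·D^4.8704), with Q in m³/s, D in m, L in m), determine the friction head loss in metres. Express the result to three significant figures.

h_f = 10.67·1430·0.148^1.852 / (144^1.852·0.247^4.8704) = 40.49 m

h_f ≈ 40.5 m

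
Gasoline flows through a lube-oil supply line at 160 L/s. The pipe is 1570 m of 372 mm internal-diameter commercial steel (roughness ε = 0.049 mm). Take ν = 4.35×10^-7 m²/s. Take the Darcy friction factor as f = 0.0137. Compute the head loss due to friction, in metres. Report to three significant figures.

V = 4Q/(πD²) = 4·0.160/(π·0.372²) = 1.472 m/s
h_f = f(L/D)V²/(2g) = 0.01370·(1570/0.372)·1.472²/(2·9.81) = 6.387 m

h_f ≈ 6.39 m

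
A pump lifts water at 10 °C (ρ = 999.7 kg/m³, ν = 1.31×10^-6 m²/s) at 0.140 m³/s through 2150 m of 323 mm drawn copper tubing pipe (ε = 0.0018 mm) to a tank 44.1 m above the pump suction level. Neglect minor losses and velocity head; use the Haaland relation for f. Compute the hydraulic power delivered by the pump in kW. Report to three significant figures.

P_hyd ≈ 78.9 kW

V = 4Q/(πD²) = 1.709 m/s; Re = 4.21×10^5; ε/D = 5.57×10^-6; f = 0.01353
h_f = f(L/D)V²/2g = 13.40 m
Total head H = z + h_f = 44.1 + 13.40 = 57.50 m
P_hyd = ρgQH = 999.7·9.81·0.140·57.50 = 78.94 kW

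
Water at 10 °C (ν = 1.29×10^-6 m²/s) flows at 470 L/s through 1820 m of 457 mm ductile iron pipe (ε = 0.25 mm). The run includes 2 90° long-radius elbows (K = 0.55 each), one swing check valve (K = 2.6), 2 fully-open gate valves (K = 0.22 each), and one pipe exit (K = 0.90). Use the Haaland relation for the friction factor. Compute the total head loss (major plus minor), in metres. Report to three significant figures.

V = 4Q/(πD²) = 2.865 m/s; V²/2g = 0.4185 m
Re = 1.02×10^6, ε/D = 5.47×10^-4 → f = 0.01748 (Haaland)
Major: h_f = f(L/D)·V²/2g = 0.01748·3982·0.4185 = 29.13 m
Minor: ΣK = 5.04; h_m = ΣK·V²/2g = 2.109 m
Total H_L = 29.13 + 2.109 = 31.24 m

H_L ≈ 31.2 m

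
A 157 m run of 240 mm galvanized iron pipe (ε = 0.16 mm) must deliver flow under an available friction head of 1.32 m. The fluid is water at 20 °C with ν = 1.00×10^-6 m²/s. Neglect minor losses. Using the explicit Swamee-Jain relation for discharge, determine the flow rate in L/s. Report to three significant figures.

Q ≈ 65.4 L/s

Swamee-Jain (Type II): Q = -0.965·√(gD⁵h_f/L)·ln[ε/(3.7D) + √(3.17ν²L/(gD³h_f))]
√(gD⁵h_f/L) = √(9.81·0.240⁵·1.32/157) = 0.008104
ε/(3.7D) = 1.80×10^-4; √(3.17ν²L/(gD³h_f)) = 5.27×10^-5
Q = -0.965·0.008104·ln(2.329×10^-4) = 0.06542 m³/s
Check: V = 1.45 m/s, Re = 3.47×10^5, f = 0.01907, h_f = 1.33 m ≈ 1.32 m ✓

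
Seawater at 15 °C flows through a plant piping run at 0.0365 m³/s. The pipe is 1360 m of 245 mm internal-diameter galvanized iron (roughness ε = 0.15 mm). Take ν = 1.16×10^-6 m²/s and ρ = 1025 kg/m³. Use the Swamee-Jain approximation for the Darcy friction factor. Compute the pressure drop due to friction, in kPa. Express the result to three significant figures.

V = 4Q/(πD²) = 4·0.0365/(π·0.245²) = 0.7742 m/s
Re = VD/ν = 0.7742·0.245/1.16×10^-6 = 1.64×10^5 → turbulent
ε/D = 0.15/245 = 6.12×10^-4
Swamee-Jain: f = 0.01984
h_f = f(L/D)V²/(2g) = 0.01984·(1360/0.245)·0.7742²/(2·9.81) = 3.365 m
Δp = ρg·h_f = 1025·9.81·3.365 = 33.84 kPa

Δp ≈ 33.8 kPa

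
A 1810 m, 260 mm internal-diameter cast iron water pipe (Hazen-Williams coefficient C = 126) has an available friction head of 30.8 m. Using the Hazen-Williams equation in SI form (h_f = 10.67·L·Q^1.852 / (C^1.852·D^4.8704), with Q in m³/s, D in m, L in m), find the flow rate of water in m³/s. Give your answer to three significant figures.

Rearranging: Q = [h_f·C^1.852·D^4.8704 / (10.67·L)]^(1/1.852)
Q = [30.8·126^1.852·0.260^4.8704 / (10.67·1810)]^0.540 = 0.1126 m³/s

Q ≈ 0.113 m³/s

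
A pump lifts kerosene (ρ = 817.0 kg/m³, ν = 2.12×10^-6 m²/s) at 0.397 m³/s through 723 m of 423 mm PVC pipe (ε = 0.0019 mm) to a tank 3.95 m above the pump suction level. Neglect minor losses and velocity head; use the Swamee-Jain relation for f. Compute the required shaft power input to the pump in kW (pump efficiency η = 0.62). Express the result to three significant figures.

V = 4Q/(πD²) = 2.825 m/s; Re = 5.64×10^5; ε/D = 4.49×10^-6; f = 0.01289
h_f = f(L/D)V²/2g = 8.964 m
Total head H = z + h_f = 3.95 + 8.964 = 12.91 m
P_hyd = ρgQH = 817.0·9.81·0.397·12.91 = 41.09 kW
P_shaft = P_hyd/η = 41.09/0.62 = 66.27 kW

P_shaft ≈ 66.3 kW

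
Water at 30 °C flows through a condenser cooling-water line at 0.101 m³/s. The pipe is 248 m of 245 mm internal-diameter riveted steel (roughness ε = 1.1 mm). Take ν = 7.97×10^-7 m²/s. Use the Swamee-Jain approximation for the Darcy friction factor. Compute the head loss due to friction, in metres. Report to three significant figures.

h_f ≈ 7.02 m

V = 4Q/(πD²) = 4·0.101/(π·0.245²) = 2.142 m/s
Re = VD/ν = 2.142·0.245/7.97×10^-7 = 6.59×10^5 → turbulent
ε/D = 1.1/245 = 0.00449
Swamee-Jain: f = 0.02964
h_f = f(L/D)V²/(2g) = 0.02964·(248/0.245)·2.142²/(2·9.81) = 7.019 m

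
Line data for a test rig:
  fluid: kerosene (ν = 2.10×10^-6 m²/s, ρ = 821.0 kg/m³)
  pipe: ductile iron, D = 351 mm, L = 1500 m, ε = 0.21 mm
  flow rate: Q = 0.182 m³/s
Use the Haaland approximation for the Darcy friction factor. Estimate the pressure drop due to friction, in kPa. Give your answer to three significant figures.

V = 4Q/(πD²) = 4·0.182/(π·0.351²) = 1.881 m/s
Re = VD/ν = 1.881·0.351/2.10×10^-6 = 3.14×10^5 → turbulent
ε/D = 0.21/351 = 5.98×10^-4
Haaland: f = 0.01857
h_f = f(L/D)V²/(2g) = 0.01857·(1500/0.351)·1.881²/(2·9.81) = 14.31 m
Δp = ρg·h_f = 821.0·9.81·14.31 = 115.3 kPa

Δp ≈ 115 kPa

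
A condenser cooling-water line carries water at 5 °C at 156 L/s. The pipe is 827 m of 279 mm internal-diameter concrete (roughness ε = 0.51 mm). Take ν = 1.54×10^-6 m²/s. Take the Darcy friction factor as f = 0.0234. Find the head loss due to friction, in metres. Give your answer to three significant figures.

V = 4Q/(πD²) = 4·0.156/(π·0.279²) = 2.552 m/s
h_f = f(L/D)V²/(2g) = 0.02340·(827/0.279)·2.552²/(2·9.81) = 23.02 m

h_f ≈ 23.0 m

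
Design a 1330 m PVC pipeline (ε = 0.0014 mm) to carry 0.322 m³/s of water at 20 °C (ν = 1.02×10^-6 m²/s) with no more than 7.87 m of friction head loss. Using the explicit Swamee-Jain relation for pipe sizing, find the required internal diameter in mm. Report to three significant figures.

D ≈ 449 mm

Swamee-Jain (Type III): D = 0.66·[ε^1.25·(LQ²/(gh_f))^4.75 + ν·Q^9.4·(L/(gh_f))^5.2]^0.04
LQ²/(gh_f) = 1.786; L/(gh_f) = 17.23
Term 1 = ε^1.25·(…)^4.75 = 7.57×10^-7; Term 2 = ν·Q^9.4·(…)^5.2 = 6.47×10^-5
D = 0.66·(7.57×10^-7 + 6.47×10^-5)^0.04 = 0.4489 m = 449 mm
Check: V = 2.03 m/s, Re = 8.95×10^5, f = 0.01190, h_f = 7.44 m ≈ 7.87 m ✓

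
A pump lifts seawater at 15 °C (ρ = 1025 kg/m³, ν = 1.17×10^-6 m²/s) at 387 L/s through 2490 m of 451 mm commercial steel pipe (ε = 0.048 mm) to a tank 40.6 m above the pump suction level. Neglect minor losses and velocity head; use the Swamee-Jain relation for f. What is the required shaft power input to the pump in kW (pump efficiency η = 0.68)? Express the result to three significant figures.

P_shaft ≈ 362 kW

V = 4Q/(πD²) = 2.423 m/s; Re = 9.34×10^5; ε/D = 1.06×10^-4; f = 0.01368
h_f = f(L/D)V²/2g = 22.59 m
Total head H = z + h_f = 40.6 + 22.59 = 63.19 m
P_hyd = ρgQH = 1025·9.81·0.387·63.19 = 245.9 kW
P_shaft = P_hyd/η = 245.9/0.68 = 361.6 kW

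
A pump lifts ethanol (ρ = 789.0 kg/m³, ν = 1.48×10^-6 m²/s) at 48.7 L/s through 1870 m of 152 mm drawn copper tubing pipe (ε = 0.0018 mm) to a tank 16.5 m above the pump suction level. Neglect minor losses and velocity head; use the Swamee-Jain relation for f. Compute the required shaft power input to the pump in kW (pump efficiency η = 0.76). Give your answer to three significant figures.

P_shaft ≈ 41.2 kW

V = 4Q/(πD²) = 2.684 m/s; Re = 2.76×10^5; ε/D = 1.18×10^-5; f = 0.01474
h_f = f(L/D)V²/2g = 66.56 m
Total head H = z + h_f = 16.5 + 66.56 = 83.06 m
P_hyd = ρgQH = 789.0·9.81·0.0487·83.06 = 31.31 kW
P_shaft = P_hyd/η = 31.31/0.76 = 41.20 kW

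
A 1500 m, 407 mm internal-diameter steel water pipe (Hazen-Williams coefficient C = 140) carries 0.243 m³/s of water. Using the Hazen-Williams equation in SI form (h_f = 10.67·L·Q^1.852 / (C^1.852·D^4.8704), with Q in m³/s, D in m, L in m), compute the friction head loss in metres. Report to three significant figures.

h_f = 10.67·1500·0.243^1.852 / (140^1.852·0.407^4.8704) = 9.845 m

h_f ≈ 9.84 m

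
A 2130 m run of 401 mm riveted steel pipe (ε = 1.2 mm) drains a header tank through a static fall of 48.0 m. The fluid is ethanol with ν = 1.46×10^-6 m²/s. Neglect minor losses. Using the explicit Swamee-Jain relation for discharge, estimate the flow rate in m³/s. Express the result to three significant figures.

Q ≈ 0.328 m³/s

Swamee-Jain (Type II): Q = -0.965·√(gD⁵h_f/L)·ln[ε/(3.7D) + √(3.17ν²L/(gD³h_f))]
√(gD⁵h_f/L) = √(9.81·0.401⁵·48.0/2130) = 0.04788
ε/(3.7D) = 8.09×10^-4; √(3.17ν²L/(gD³h_f)) = 2.18×10^-5
Q = -0.965·0.04788·ln(8.306×10^-4) = 0.3277 m³/s
Check: V = 2.59 m/s, Re = 7.13×10^5, f = 0.02642, h_f = 48.2 m ≈ 48.0 m ✓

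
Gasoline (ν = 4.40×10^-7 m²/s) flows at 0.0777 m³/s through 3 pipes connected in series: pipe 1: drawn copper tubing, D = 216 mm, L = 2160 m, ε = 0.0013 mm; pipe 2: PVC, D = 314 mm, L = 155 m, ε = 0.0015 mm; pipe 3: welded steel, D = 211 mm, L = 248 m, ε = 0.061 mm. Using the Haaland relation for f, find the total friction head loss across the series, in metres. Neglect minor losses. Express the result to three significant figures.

Pipe 1: V = 2.120 m/s, Re = 1.04×10^6, ε/D = 6.02×10^-6, f = 0.01162, h_1 = f(L/D)V²/2g = 26.62 m
Pipe 2: V = 1.003 m/s, Re = 7.16×10^5, ε/D = 4.78×10^-6, f = 0.01233, h_2 = f(L/D)V²/2g = 0.3123 m
Pipe 3: V = 2.222 m/s, Re = 1.07×10^6, ε/D = 2.89×10^-4, f = 0.01546, h_3 = f(L/D)V²/2g = 4.574 m
Series → Q common, losses add: H = Σh = 31.51 m

H ≈ 31.5 m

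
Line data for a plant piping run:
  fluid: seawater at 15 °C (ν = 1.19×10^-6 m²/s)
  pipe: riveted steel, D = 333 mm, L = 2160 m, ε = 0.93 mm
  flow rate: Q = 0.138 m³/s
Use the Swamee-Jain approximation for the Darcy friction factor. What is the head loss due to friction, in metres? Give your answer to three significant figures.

h_f ≈ 21.7 m

V = 4Q/(πD²) = 4·0.138/(π·0.333²) = 1.585 m/s
Re = VD/ν = 1.585·0.333/1.19×10^-6 = 4.43×10^5 → turbulent
ε/D = 0.93/333 = 0.00279
Swamee-Jain: f = 0.02609
h_f = f(L/D)V²/(2g) = 0.02609·(2160/0.333)·1.585²/(2·9.81) = 21.65 m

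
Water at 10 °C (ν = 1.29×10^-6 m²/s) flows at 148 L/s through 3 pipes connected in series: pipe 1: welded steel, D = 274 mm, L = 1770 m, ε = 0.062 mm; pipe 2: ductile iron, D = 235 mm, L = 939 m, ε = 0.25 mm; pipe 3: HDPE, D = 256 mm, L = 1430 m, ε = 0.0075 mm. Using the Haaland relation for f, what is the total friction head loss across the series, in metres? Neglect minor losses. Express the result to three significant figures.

H ≈ 111 m

Pipe 1: V = 2.510 m/s, Re = 5.33×10^5, ε/D = 2.26×10^-4, f = 0.01546, h_1 = f(L/D)V²/2g = 32.06 m
Pipe 2: V = 3.412 m/s, Re = 6.22×10^5, ε/D = 0.00106, f = 0.02038, h_2 = f(L/D)V²/2g = 48.32 m
Pipe 3: V = 2.875 m/s, Re = 5.71×10^5, ε/D = 2.93×10^-5, f = 0.01314, h_3 = f(L/D)V²/2g = 30.94 m
Series → Q common, losses add: H = Σh = 111.3 m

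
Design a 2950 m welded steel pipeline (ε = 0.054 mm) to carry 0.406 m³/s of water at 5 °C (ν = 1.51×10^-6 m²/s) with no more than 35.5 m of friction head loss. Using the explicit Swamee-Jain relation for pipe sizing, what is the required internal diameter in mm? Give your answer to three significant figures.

Swamee-Jain (Type III): D = 0.66·[ε^1.25·(LQ²/(gh_f))^4.75 + ν·Q^9.4·(L/(gh_f))^5.2]^0.04
LQ²/(gh_f) = 1.396; L/(gh_f) = 8.471
Term 1 = ε^1.25·(…)^4.75 = 2.26×10^-5; Term 2 = ν·Q^9.4·(…)^5.2 = 2.11×10^-5
D = 0.66·(2.26×10^-5 + 2.11×10^-5)^0.04 = 0.4417 m = 442 mm
Check: V = 2.65 m/s, Re = 7.75×10^5, f = 0.01411, h_f = 33.7 m ≈ 35.5 m ✓

D ≈ 442 mm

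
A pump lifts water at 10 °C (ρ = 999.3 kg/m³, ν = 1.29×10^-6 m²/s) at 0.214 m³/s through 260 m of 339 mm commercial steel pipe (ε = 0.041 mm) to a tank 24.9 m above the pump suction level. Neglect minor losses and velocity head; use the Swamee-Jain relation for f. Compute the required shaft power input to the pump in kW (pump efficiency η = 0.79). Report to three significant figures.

P_shaft ≈ 74.5 kW

V = 4Q/(πD²) = 2.371 m/s; Re = 6.23×10^5; ε/D = 1.21×10^-4; f = 0.01438
h_f = f(L/D)V²/2g = 3.160 m
Total head H = z + h_f = 24.9 + 3.160 = 28.06 m
P_hyd = ρgQH = 999.3·9.81·0.214·28.06 = 58.87 kW
P_shaft = P_hyd/η = 58.87/0.79 = 74.51 kW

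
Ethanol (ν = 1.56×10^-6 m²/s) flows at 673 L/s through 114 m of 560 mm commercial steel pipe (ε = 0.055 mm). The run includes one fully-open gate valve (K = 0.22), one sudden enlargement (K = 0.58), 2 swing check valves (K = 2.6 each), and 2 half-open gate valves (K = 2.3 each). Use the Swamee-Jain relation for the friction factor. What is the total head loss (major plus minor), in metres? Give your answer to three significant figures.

V = 4Q/(πD²) = 2.732 m/s; V²/2g = 0.3805 m
Re = 9.81×10^5, ε/D = 9.82×10^-5 → f = 0.01350 (Swamee-Jain)
Major: h_f = f(L/D)·V²/2g = 0.01350·203.6·0.3805 = 1.046 m
Minor: ΣK = 10.6; h_m = ΣK·V²/2g = 4.034 m
Total H_L = 1.046 + 4.034 = 5.080 m

H_L ≈ 5.08 m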